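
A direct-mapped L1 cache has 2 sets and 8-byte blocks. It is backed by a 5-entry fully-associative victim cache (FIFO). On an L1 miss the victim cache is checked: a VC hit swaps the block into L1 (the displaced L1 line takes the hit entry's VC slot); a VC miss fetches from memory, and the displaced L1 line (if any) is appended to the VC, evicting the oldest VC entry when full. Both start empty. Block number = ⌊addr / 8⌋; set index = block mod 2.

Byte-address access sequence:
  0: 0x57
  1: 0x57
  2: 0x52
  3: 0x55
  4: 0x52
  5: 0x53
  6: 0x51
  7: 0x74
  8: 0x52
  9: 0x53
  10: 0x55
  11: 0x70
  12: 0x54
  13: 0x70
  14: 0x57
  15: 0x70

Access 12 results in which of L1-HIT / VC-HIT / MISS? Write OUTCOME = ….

OUTCOME = VC-HIT

#0 0x57→b10/s0 MISS; vc=[]
#1 0x57→b10/s0 L1-HIT; vc=[]
#2 0x52→b10/s0 L1-HIT; vc=[]
#3 0x55→b10/s0 L1-HIT; vc=[]
#4 0x52→b10/s0 L1-HIT; vc=[]
#5 0x53→b10/s0 L1-HIT; vc=[]
#6 0x51→b10/s0 L1-HIT; vc=[]
#7 0x74→b14/s0 MISS; vc=[10]
#8 0x52→b10/s0 VC-HIT; vc=[14]
#9 0x53→b10/s0 L1-HIT; vc=[14]
#10 0x55→b10/s0 L1-HIT; vc=[14]
#11 0x70→b14/s0 VC-HIT; vc=[10]
#12 0x54→b10/s0 VC-HIT; vc=[14]
#13 0x70→b14/s0 VC-HIT; vc=[10]
#14 0x57→b10/s0 VC-HIT; vc=[14]
#15 0x70→b14/s0 VC-HIT; vc=[10]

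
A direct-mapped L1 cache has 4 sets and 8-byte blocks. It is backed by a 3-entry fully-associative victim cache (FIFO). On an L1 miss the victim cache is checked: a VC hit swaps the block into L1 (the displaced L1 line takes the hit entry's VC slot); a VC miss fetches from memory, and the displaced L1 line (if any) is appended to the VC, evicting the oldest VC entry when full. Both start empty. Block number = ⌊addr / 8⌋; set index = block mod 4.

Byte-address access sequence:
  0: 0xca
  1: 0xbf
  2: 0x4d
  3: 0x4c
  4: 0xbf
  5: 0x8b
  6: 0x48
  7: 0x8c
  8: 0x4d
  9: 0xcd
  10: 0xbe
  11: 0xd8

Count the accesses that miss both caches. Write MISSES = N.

MISSES = 5

  [0] addr=0xca blk=25 s=1: MISS | VC []
  [1] addr=0xbf blk=23 s=3: MISS | VC []
  [2] addr=0x4d blk=9 s=1: MISS | VC [25]
  [3] addr=0x4c blk=9 s=1: L1-HIT | VC [25]
  [4] addr=0xbf blk=23 s=3: L1-HIT | VC [25]
  [5] addr=0x8b blk=17 s=1: MISS | VC [25, 9]
  [6] addr=0x48 blk=9 s=1: VC-HIT | VC [25, 17]
  [7] addr=0x8c blk=17 s=1: VC-HIT | VC [25, 9]
  [8] addr=0x4d blk=9 s=1: VC-HIT | VC [25, 17]
  [9] addr=0xcd blk=25 s=1: VC-HIT | VC [9, 17]
  [10] addr=0xbe blk=23 s=3: L1-HIT | VC [9, 17]
  [11] addr=0xd8 blk=27 s=3: MISS | VC [9, 17, 23]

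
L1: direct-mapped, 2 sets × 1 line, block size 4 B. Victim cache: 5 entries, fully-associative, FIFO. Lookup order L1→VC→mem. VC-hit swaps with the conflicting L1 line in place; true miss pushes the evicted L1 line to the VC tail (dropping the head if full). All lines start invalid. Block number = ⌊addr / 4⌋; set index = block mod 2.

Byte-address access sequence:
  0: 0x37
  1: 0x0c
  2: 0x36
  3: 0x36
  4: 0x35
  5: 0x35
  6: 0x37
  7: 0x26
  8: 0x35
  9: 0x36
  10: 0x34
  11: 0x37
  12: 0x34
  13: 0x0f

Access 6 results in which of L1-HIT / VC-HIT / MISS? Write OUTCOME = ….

  [0] addr=0x37 blk=13 s=1: MISS | VC []
  [1] addr=0xc blk=3 s=1: MISS | VC [13]
  [2] addr=0x36 blk=13 s=1: VC-HIT | VC [3]
  [3] addr=0x36 blk=13 s=1: L1-HIT | VC [3]
  [4] addr=0x35 blk=13 s=1: L1-HIT | VC [3]
  [5] addr=0x35 blk=13 s=1: L1-HIT | VC [3]
  [6] addr=0x37 blk=13 s=1: L1-HIT | VC [3]
  [7] addr=0x26 blk=9 s=1: MISS | VC [3, 13]
  [8] addr=0x35 blk=13 s=1: VC-HIT | VC [3, 9]
  [9] addr=0x36 blk=13 s=1: L1-HIT | VC [3, 9]
  [10] addr=0x34 blk=13 s=1: L1-HIT | VC [3, 9]
  [11] addr=0x37 blk=13 s=1: L1-HIT | VC [3, 9]
  [12] addr=0x34 blk=13 s=1: L1-HIT | VC [3, 9]
  [13] addr=0xf blk=3 s=1: VC-HIT | VC [13, 9]

OUTCOME = L1-HIT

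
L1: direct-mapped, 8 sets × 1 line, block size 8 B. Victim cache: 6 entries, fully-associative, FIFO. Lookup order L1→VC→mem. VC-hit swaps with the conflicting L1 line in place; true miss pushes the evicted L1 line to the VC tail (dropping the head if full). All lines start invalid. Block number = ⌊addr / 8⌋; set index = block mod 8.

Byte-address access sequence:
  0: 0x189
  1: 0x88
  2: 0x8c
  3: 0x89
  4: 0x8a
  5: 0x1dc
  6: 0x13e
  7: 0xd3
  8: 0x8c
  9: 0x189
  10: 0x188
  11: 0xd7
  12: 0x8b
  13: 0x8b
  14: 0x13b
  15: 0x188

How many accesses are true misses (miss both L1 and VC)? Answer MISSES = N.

MISSES = 5

#0 0x189→b49/s1 MISS; vc=[]
#1 0x88→b17/s1 MISS; vc=[49]
#2 0x8c→b17/s1 L1-HIT; vc=[49]
#3 0x89→b17/s1 L1-HIT; vc=[49]
#4 0x8a→b17/s1 L1-HIT; vc=[49]
#5 0x1dc→b59/s3 MISS; vc=[49]
#6 0x13e→b39/s7 MISS; vc=[49]
#7 0xd3→b26/s2 MISS; vc=[49]
#8 0x8c→b17/s1 L1-HIT; vc=[49]
#9 0x189→b49/s1 VC-HIT; vc=[17]
#10 0x188→b49/s1 L1-HIT; vc=[17]
#11 0xd7→b26/s2 L1-HIT; vc=[17]
#12 0x8b→b17/s1 VC-HIT; vc=[49]
#13 0x8b→b17/s1 L1-HIT; vc=[49]
#14 0x13b→b39/s7 L1-HIT; vc=[49]
#15 0x188→b49/s1 VC-HIT; vc=[17]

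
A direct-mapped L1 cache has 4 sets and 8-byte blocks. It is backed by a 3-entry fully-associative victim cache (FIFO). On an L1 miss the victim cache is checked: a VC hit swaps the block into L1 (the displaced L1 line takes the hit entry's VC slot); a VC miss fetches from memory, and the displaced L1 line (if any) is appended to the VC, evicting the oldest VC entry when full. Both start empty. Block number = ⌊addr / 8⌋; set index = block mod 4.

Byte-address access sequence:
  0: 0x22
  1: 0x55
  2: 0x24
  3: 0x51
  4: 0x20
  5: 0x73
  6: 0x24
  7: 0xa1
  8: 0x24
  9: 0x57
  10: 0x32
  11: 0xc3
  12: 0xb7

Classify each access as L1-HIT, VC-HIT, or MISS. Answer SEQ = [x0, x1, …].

SEQ = [MISS, MISS, L1-HIT, L1-HIT, L1-HIT, MISS, L1-HIT, MISS, VC-HIT, VC-HIT, MISS, MISS, MISS]

  [0] addr=0x22 blk=4 s=0: MISS | VC []
  [1] addr=0x55 blk=10 s=2: MISS | VC []
  [2] addr=0x24 blk=4 s=0: L1-HIT | VC []
  [3] addr=0x51 blk=10 s=2: L1-HIT | VC []
  [4] addr=0x20 blk=4 s=0: L1-HIT | VC []
  [5] addr=0x73 blk=14 s=2: MISS | VC [10]
  [6] addr=0x24 blk=4 s=0: L1-HIT | VC [10]
  [7] addr=0xa1 blk=20 s=0: MISS | VC [10, 4]
  [8] addr=0x24 blk=4 s=0: VC-HIT | VC [10, 20]
  [9] addr=0x57 blk=10 s=2: VC-HIT | VC [14, 20]
  [10] addr=0x32 blk=6 s=2: MISS | VC [14, 20, 10]
  [11] addr=0xc3 blk=24 s=0: MISS | VC [20, 10, 4]
  [12] addr=0xb7 blk=22 s=2: MISS | VC [10, 4, 6]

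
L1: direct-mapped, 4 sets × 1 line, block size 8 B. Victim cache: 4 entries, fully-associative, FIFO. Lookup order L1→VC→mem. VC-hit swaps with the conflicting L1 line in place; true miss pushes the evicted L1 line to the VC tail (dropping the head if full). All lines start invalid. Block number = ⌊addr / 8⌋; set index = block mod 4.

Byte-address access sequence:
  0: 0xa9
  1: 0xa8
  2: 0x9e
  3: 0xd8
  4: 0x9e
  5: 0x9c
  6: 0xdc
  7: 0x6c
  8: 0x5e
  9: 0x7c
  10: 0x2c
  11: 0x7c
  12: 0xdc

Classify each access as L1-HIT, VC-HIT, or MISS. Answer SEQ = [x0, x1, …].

#0 0xa9→b21/s1 MISS; vc=[]
#1 0xa8→b21/s1 L1-HIT; vc=[]
#2 0x9e→b19/s3 MISS; vc=[]
#3 0xd8→b27/s3 MISS; vc=[19]
#4 0x9e→b19/s3 VC-HIT; vc=[27]
#5 0x9c→b19/s3 L1-HIT; vc=[27]
#6 0xdc→b27/s3 VC-HIT; vc=[19]
#7 0x6c→b13/s1 MISS; vc=[19,21]
#8 0x5e→b11/s3 MISS; vc=[19,21,27]
#9 0x7c→b15/s3 MISS; vc=[19,21,27,11]
#10 0x2c→b5/s1 MISS; vc=[21,27,11,13]
#11 0x7c→b15/s3 L1-HIT; vc=[21,27,11,13]
#12 0xdc→b27/s3 VC-HIT; vc=[21,15,11,13]

SEQ = [MISS, L1-HIT, MISS, MISS, VC-HIT, L1-HIT, VC-HIT, MISS, MISS, MISS, MISS, L1-HIT, VC-HIT]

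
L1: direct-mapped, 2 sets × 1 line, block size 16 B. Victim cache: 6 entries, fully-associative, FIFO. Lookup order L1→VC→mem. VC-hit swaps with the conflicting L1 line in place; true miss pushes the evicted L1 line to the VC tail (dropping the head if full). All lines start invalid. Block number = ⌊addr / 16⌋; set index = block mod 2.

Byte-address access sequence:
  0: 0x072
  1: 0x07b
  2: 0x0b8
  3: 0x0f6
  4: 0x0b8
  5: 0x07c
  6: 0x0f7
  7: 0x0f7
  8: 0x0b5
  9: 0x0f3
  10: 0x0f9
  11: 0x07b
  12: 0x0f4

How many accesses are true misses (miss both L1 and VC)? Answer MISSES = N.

  [0] addr=0x72 blk=7 s=1: MISS | VC []
  [1] addr=0x7b blk=7 s=1: L1-HIT | VC []
  [2] addr=0xb8 blk=11 s=1: MISS | VC [7]
  [3] addr=0xf6 blk=15 s=1: MISS | VC [7, 11]
  [4] addr=0xb8 blk=11 s=1: VC-HIT | VC [7, 15]
  [5] addr=0x7c blk=7 s=1: VC-HIT | VC [11, 15]
  [6] addr=0xf7 blk=15 s=1: VC-HIT | VC [11, 7]
  [7] addr=0xf7 blk=15 s=1: L1-HIT | VC [11, 7]
  [8] addr=0xb5 blk=11 s=1: VC-HIT | VC [15, 7]
  [9] addr=0xf3 blk=15 s=1: VC-HIT | VC [11, 7]
  [10] addr=0xf9 blk=15 s=1: L1-HIT | VC [11, 7]
  [11] addr=0x7b blk=7 s=1: VC-HIT | VC [11, 15]
  [12] addr=0xf4 blk=15 s=1: VC-HIT | VC [11, 7]

MISSES = 3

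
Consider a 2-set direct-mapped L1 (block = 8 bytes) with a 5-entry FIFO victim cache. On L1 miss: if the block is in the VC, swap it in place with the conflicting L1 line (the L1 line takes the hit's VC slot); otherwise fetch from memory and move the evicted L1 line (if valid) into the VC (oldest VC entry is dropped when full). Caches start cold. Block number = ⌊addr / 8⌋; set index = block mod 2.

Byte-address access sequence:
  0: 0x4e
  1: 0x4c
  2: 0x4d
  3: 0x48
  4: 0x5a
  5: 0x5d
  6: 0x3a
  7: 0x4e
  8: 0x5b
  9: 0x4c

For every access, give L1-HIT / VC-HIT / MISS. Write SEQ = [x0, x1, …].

SEQ = [MISS, L1-HIT, L1-HIT, L1-HIT, MISS, L1-HIT, MISS, VC-HIT, VC-HIT, VC-HIT]

0: 0x4e (blk 9, set 1) → MISS  vc=[]
1: 0x4c (blk 9, set 1) → L1-HIT  vc=[]
2: 0x4d (blk 9, set 1) → L1-HIT  vc=[]
3: 0x48 (blk 9, set 1) → L1-HIT  vc=[]
4: 0x5a (blk 11, set 1) → MISS  vc=[9]
5: 0x5d (blk 11, set 1) → L1-HIT  vc=[9]
6: 0x3a (blk 7, set 1) → MISS  vc=[9, 11]
7: 0x4e (blk 9, set 1) → VC-HIT  vc=[7, 11]
8: 0x5b (blk 11, set 1) → VC-HIT  vc=[7, 9]
9: 0x4c (blk 9, set 1) → VC-HIT  vc=[7, 11]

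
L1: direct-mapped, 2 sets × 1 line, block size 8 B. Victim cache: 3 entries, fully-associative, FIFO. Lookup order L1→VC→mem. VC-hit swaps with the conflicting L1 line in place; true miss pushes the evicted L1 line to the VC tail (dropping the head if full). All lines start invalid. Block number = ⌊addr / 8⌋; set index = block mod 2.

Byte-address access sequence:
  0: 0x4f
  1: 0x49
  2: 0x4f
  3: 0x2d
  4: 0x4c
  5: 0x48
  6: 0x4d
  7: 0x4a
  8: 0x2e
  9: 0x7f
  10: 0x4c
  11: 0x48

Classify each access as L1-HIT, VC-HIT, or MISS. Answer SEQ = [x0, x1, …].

#0 0x4f→b9/s1 MISS; vc=[]
#1 0x49→b9/s1 L1-HIT; vc=[]
#2 0x4f→b9/s1 L1-HIT; vc=[]
#3 0x2d→b5/s1 MISS; vc=[9]
#4 0x4c→b9/s1 VC-HIT; vc=[5]
#5 0x48→b9/s1 L1-HIT; vc=[5]
#6 0x4d→b9/s1 L1-HIT; vc=[5]
#7 0x4a→b9/s1 L1-HIT; vc=[5]
#8 0x2e→b5/s1 VC-HIT; vc=[9]
#9 0x7f→b15/s1 MISS; vc=[9,5]
#10 0x4c→b9/s1 VC-HIT; vc=[15,5]
#11 0x48→b9/s1 L1-HIT; vc=[15,5]

SEQ = [MISS, L1-HIT, L1-HIT, MISS, VC-HIT, L1-HIT, L1-HIT, L1-HIT, VC-HIT, MISS, VC-HIT, L1-HIT]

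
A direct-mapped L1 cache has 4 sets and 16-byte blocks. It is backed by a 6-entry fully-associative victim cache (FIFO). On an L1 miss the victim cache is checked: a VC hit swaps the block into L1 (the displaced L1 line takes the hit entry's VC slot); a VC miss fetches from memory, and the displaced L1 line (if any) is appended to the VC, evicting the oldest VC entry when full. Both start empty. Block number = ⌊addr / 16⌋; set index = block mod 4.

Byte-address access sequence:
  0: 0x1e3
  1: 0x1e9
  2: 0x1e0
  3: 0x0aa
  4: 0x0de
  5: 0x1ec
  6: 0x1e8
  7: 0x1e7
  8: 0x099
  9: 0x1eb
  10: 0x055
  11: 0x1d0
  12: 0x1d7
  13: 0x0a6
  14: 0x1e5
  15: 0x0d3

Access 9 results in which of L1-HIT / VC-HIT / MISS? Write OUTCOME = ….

0: 0x1e3 (blk 30, set 2) → MISS  vc=[]
1: 0x1e9 (blk 30, set 2) → L1-HIT  vc=[]
2: 0x1e0 (blk 30, set 2) → L1-HIT  vc=[]
3: 0xaa (blk 10, set 2) → MISS  vc=[30]
4: 0xde (blk 13, set 1) → MISS  vc=[30]
5: 0x1ec (blk 30, set 2) → VC-HIT  vc=[10]
6: 0x1e8 (blk 30, set 2) → L1-HIT  vc=[10]
7: 0x1e7 (blk 30, set 2) → L1-HIT  vc=[10]
8: 0x99 (blk 9, set 1) → MISS  vc=[10, 13]
9: 0x1eb (blk 30, set 2) → L1-HIT  vc=[10, 13]
10: 0x55 (blk 5, set 1) → MISS  vc=[10, 13, 9]
11: 0x1d0 (blk 29, set 1) → MISS  vc=[10, 13, 9, 5]
12: 0x1d7 (blk 29, set 1) → L1-HIT  vc=[10, 13, 9, 5]
13: 0xa6 (blk 10, set 2) → VC-HIT  vc=[30, 13, 9, 5]
14: 0x1e5 (blk 30, set 2) → VC-HIT  vc=[10, 13, 9, 5]
15: 0xd3 (blk 13, set 1) → VC-HIT  vc=[10, 29, 9, 5]

OUTCOME = L1-HIT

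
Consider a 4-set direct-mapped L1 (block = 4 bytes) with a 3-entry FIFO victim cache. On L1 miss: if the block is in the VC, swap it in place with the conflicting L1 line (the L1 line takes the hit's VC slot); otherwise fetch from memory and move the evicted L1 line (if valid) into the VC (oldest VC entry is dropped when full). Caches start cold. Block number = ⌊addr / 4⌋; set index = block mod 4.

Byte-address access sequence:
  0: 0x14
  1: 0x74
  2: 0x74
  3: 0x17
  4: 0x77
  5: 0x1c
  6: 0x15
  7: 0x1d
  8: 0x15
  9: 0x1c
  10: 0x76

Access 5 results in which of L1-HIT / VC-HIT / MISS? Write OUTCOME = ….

OUTCOME = MISS

#0 0x14→b5/s1 MISS; vc=[]
#1 0x74→b29/s1 MISS; vc=[5]
#2 0x74→b29/s1 L1-HIT; vc=[5]
#3 0x17→b5/s1 VC-HIT; vc=[29]
#4 0x77→b29/s1 VC-HIT; vc=[5]
#5 0x1c→b7/s3 MISS; vc=[5]
#6 0x15→b5/s1 VC-HIT; vc=[29]
#7 0x1d→b7/s3 L1-HIT; vc=[29]
#8 0x15→b5/s1 L1-HIT; vc=[29]
#9 0x1c→b7/s3 L1-HIT; vc=[29]
#10 0x76→b29/s1 VC-HIT; vc=[5]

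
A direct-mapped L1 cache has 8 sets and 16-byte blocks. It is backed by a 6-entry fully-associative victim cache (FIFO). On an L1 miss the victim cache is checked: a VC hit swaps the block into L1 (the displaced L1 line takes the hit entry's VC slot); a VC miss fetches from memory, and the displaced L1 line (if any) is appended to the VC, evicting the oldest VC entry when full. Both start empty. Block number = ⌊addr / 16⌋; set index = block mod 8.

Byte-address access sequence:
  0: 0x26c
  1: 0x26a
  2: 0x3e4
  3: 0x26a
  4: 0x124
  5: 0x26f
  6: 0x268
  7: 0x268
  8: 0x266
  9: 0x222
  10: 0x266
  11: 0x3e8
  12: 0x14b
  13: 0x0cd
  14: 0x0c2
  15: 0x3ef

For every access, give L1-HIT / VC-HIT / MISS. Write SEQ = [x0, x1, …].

SEQ = [MISS, L1-HIT, MISS, VC-HIT, MISS, L1-HIT, L1-HIT, L1-HIT, L1-HIT, MISS, L1-HIT, VC-HIT, MISS, MISS, L1-HIT, L1-HIT]

0: 0x26c (blk 38, set 6) → MISS  vc=[]
1: 0x26a (blk 38, set 6) → L1-HIT  vc=[]
2: 0x3e4 (blk 62, set 6) → MISS  vc=[38]
3: 0x26a (blk 38, set 6) → VC-HIT  vc=[62]
4: 0x124 (blk 18, set 2) → MISS  vc=[62]
5: 0x26f (blk 38, set 6) → L1-HIT  vc=[62]
6: 0x268 (blk 38, set 6) → L1-HIT  vc=[62]
7: 0x268 (blk 38, set 6) → L1-HIT  vc=[62]
8: 0x266 (blk 38, set 6) → L1-HIT  vc=[62]
9: 0x222 (blk 34, set 2) → MISS  vc=[62, 18]
10: 0x266 (blk 38, set 6) → L1-HIT  vc=[62, 18]
11: 0x3e8 (blk 62, set 6) → VC-HIT  vc=[38, 18]
12: 0x14b (blk 20, set 4) → MISS  vc=[38, 18]
13: 0xcd (blk 12, set 4) → MISS  vc=[38, 18, 20]
14: 0xc2 (blk 12, set 4) → L1-HIT  vc=[38, 18, 20]
15: 0x3ef (blk 62, set 6) → L1-HIT  vc=[38, 18, 20]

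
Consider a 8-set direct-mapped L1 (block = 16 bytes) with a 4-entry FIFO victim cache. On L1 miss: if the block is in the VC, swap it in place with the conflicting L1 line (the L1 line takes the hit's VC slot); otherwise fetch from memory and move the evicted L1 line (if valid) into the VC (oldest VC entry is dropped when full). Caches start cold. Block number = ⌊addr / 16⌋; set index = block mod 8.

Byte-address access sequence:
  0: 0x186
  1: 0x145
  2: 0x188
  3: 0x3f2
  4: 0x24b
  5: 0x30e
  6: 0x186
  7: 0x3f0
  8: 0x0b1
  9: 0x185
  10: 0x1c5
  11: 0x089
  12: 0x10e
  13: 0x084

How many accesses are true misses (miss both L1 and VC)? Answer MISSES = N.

MISSES = 9

  [0] addr=0x186 blk=24 s=0: MISS | VC []
  [1] addr=0x145 blk=20 s=4: MISS | VC []
  [2] addr=0x188 blk=24 s=0: L1-HIT | VC []
  [3] addr=0x3f2 blk=63 s=7: MISS | VC []
  [4] addr=0x24b blk=36 s=4: MISS | VC [20]
  [5] addr=0x30e blk=48 s=0: MISS | VC [20, 24]
  [6] addr=0x186 blk=24 s=0: VC-HIT | VC [20, 48]
  [7] addr=0x3f0 blk=63 s=7: L1-HIT | VC [20, 48]
  [8] addr=0xb1 blk=11 s=3: MISS | VC [20, 48]
  [9] addr=0x185 blk=24 s=0: L1-HIT | VC [20, 48]
  [10] addr=0x1c5 blk=28 s=4: MISS | VC [20, 48, 36]
  [11] addr=0x89 blk=8 s=0: MISS | VC [20, 48, 36, 24]
  [12] addr=0x10e blk=16 s=0: MISS | VC [48, 36, 24, 8]
  [13] addr=0x84 blk=8 s=0: VC-HIT | VC [48, 36, 24, 16]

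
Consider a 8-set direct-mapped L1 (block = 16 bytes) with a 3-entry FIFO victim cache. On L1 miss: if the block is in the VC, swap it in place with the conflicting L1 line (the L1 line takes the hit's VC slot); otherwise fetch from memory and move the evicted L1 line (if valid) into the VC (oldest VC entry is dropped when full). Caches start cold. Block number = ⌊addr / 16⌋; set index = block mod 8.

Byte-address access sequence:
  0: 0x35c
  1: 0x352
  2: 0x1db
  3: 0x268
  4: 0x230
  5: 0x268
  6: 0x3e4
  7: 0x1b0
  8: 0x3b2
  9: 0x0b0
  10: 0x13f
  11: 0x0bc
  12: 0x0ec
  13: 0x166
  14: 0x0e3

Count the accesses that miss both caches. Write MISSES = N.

MISSES = 11

0: 0x35c (blk 53, set 5) → MISS  vc=[]
1: 0x352 (blk 53, set 5) → L1-HIT  vc=[]
2: 0x1db (blk 29, set 5) → MISS  vc=[53]
3: 0x268 (blk 38, set 6) → MISS  vc=[53]
4: 0x230 (blk 35, set 3) → MISS  vc=[53]
5: 0x268 (blk 38, set 6) → L1-HIT  vc=[53]
6: 0x3e4 (blk 62, set 6) → MISS  vc=[53, 38]
7: 0x1b0 (blk 27, set 3) → MISS  vc=[53, 38, 35]
8: 0x3b2 (blk 59, set 3) → MISS  vc=[38, 35, 27]
9: 0xb0 (blk 11, set 3) → MISS  vc=[35, 27, 59]
10: 0x13f (blk 19, set 3) → MISS  vc=[27, 59, 11]
11: 0xbc (blk 11, set 3) → VC-HIT  vc=[27, 59, 19]
12: 0xec (blk 14, set 6) → MISS  vc=[59, 19, 62]
13: 0x166 (blk 22, set 6) → MISS  vc=[19, 62, 14]
14: 0xe3 (blk 14, set 6) → VC-HIT  vc=[19, 62, 22]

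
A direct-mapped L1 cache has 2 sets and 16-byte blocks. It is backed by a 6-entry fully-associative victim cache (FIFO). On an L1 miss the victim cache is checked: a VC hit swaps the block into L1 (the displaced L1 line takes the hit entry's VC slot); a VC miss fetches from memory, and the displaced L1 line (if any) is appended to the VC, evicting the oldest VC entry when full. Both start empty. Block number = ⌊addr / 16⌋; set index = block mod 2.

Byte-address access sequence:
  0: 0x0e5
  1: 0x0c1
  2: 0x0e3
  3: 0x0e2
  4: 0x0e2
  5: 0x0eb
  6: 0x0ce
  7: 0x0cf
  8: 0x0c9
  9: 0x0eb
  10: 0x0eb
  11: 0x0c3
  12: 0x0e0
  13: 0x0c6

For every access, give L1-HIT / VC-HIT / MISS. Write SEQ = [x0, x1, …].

SEQ = [MISS, MISS, VC-HIT, L1-HIT, L1-HIT, L1-HIT, VC-HIT, L1-HIT, L1-HIT, VC-HIT, L1-HIT, VC-HIT, VC-HIT, VC-HIT]

  [0] addr=0xe5 blk=14 s=0: MISS | VC []
  [1] addr=0xc1 blk=12 s=0: MISS | VC [14]
  [2] addr=0xe3 blk=14 s=0: VC-HIT | VC [12]
  [3] addr=0xe2 blk=14 s=0: L1-HIT | VC [12]
  [4] addr=0xe2 blk=14 s=0: L1-HIT | VC [12]
  [5] addr=0xeb blk=14 s=0: L1-HIT | VC [12]
  [6] addr=0xce blk=12 s=0: VC-HIT | VC [14]
  [7] addr=0xcf blk=12 s=0: L1-HIT | VC [14]
  [8] addr=0xc9 blk=12 s=0: L1-HIT | VC [14]
  [9] addr=0xeb blk=14 s=0: VC-HIT | VC [12]
  [10] addr=0xeb blk=14 s=0: L1-HIT | VC [12]
  [11] addr=0xc3 blk=12 s=0: VC-HIT | VC [14]
  [12] addr=0xe0 blk=14 s=0: VC-HIT | VC [12]
  [13] addr=0xc6 blk=12 s=0: VC-HIT | VC [14]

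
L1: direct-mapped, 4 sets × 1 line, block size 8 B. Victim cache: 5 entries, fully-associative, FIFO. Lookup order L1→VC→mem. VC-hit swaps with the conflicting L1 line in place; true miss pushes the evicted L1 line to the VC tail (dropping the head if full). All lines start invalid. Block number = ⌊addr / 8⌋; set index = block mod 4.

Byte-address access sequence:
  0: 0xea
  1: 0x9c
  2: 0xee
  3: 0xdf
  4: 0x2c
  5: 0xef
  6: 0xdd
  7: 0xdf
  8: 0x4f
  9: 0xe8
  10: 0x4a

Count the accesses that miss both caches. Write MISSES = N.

  [0] addr=0xea blk=29 s=1: MISS | VC []
  [1] addr=0x9c blk=19 s=3: MISS | VC []
  [2] addr=0xee blk=29 s=1: L1-HIT | VC []
  [3] addr=0xdf blk=27 s=3: MISS | VC [19]
  [4] addr=0x2c blk=5 s=1: MISS | VC [19, 29]
  [5] addr=0xef blk=29 s=1: VC-HIT | VC [19, 5]
  [6] addr=0xdd blk=27 s=3: L1-HIT | VC [19, 5]
  [7] addr=0xdf blk=27 s=3: L1-HIT | VC [19, 5]
  [8] addr=0x4f blk=9 s=1: MISS | VC [19, 5, 29]
  [9] addr=0xe8 blk=29 s=1: VC-HIT | VC [19, 5, 9]
  [10] addr=0x4a blk=9 s=1: VC-HIT | VC [19, 5, 29]

MISSES = 5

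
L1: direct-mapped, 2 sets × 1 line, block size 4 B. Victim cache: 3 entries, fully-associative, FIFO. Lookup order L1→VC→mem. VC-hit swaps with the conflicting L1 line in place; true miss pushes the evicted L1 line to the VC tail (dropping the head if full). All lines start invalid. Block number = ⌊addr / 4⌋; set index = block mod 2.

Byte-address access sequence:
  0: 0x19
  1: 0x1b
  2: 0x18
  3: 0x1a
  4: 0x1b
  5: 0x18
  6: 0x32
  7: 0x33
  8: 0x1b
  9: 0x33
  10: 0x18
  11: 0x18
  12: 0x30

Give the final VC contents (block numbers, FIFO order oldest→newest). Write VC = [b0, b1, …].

#0 0x19→b6/s0 MISS; vc=[]
#1 0x1b→b6/s0 L1-HIT; vc=[]
#2 0x18→b6/s0 L1-HIT; vc=[]
#3 0x1a→b6/s0 L1-HIT; vc=[]
#4 0x1b→b6/s0 L1-HIT; vc=[]
#5 0x18→b6/s0 L1-HIT; vc=[]
#6 0x32→b12/s0 MISS; vc=[6]
#7 0x33→b12/s0 L1-HIT; vc=[6]
#8 0x1b→b6/s0 VC-HIT; vc=[12]
#9 0x33→b12/s0 VC-HIT; vc=[6]
#10 0x18→b6/s0 VC-HIT; vc=[12]
#11 0x18→b6/s0 L1-HIT; vc=[12]
#12 0x30→b12/s0 VC-HIT; vc=[6]

VC = [6]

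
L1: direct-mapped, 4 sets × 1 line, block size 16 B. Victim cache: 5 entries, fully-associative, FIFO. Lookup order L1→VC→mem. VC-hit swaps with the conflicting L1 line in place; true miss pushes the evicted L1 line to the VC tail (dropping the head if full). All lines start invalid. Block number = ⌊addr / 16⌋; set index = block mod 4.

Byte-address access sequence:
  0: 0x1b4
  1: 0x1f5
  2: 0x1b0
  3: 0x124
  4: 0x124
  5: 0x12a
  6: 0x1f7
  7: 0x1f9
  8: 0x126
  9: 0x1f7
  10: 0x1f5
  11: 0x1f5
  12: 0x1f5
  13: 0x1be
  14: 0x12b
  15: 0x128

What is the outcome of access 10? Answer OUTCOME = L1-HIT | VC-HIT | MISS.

OUTCOME = L1-HIT

  [0] addr=0x1b4 blk=27 s=3: MISS | VC []
  [1] addr=0x1f5 blk=31 s=3: MISS | VC [27]
  [2] addr=0x1b0 blk=27 s=3: VC-HIT | VC [31]
  [3] addr=0x124 blk=18 s=2: MISS | VC [31]
  [4] addr=0x124 blk=18 s=2: L1-HIT | VC [31]
  [5] addr=0x12a blk=18 s=2: L1-HIT | VC [31]
  [6] addr=0x1f7 blk=31 s=3: VC-HIT | VC [27]
  [7] addr=0x1f9 blk=31 s=3: L1-HIT | VC [27]
  [8] addr=0x126 blk=18 s=2: L1-HIT | VC [27]
  [9] addr=0x1f7 blk=31 s=3: L1-HIT | VC [27]
  [10] addr=0x1f5 blk=31 s=3: L1-HIT | VC [27]
  [11] addr=0x1f5 blk=31 s=3: L1-HIT | VC [27]
  [12] addr=0x1f5 blk=31 s=3: L1-HIT | VC [27]
  [13] addr=0x1be blk=27 s=3: VC-HIT | VC [31]
  [14] addr=0x12b blk=18 s=2: L1-HIT | VC [31]
  [15] addr=0x128 blk=18 s=2: L1-HIT | VC [31]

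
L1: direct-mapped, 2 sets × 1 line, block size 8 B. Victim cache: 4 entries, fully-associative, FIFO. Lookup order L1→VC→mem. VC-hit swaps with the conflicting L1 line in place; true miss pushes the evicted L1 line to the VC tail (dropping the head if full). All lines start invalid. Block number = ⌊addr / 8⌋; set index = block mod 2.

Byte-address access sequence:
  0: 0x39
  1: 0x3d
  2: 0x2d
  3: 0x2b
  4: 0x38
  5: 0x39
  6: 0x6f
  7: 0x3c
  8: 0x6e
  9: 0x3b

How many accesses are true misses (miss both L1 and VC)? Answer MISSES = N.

MISSES = 3

  [0] addr=0x39 blk=7 s=1: MISS | VC []
  [1] addr=0x3d blk=7 s=1: L1-HIT | VC []
  [2] addr=0x2d blk=5 s=1: MISS | VC [7]
  [3] addr=0x2b blk=5 s=1: L1-HIT | VC [7]
  [4] addr=0x38 blk=7 s=1: VC-HIT | VC [5]
  [5] addr=0x39 blk=7 s=1: L1-HIT | VC [5]
  [6] addr=0x6f blk=13 s=1: MISS | VC [5, 7]
  [7] addr=0x3c blk=7 s=1: VC-HIT | VC [5, 13]
  [8] addr=0x6e blk=13 s=1: VC-HIT | VC [5, 7]
  [9] addr=0x3b blk=7 s=1: VC-HIT | VC [5, 13]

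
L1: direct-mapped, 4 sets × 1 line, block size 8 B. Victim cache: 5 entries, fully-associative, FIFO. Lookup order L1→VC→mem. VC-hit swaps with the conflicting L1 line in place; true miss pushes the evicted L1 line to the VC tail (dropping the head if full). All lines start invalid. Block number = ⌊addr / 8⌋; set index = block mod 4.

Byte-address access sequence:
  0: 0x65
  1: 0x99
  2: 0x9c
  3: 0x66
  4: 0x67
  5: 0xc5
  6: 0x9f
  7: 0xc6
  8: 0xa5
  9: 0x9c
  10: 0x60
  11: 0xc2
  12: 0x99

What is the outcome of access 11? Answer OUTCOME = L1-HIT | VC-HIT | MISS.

OUTCOME = VC-HIT

  [0] addr=0x65 blk=12 s=0: MISS | VC []
  [1] addr=0x99 blk=19 s=3: MISS | VC []
  [2] addr=0x9c blk=19 s=3: L1-HIT | VC []
  [3] addr=0x66 blk=12 s=0: L1-HIT | VC []
  [4] addr=0x67 blk=12 s=0: L1-HIT | VC []
  [5] addr=0xc5 blk=24 s=0: MISS | VC [12]
  [6] addr=0x9f blk=19 s=3: L1-HIT | VC [12]
  [7] addr=0xc6 blk=24 s=0: L1-HIT | VC [12]
  [8] addr=0xa5 blk=20 s=0: MISS | VC [12, 24]
  [9] addr=0x9c blk=19 s=3: L1-HIT | VC [12, 24]
  [10] addr=0x60 blk=12 s=0: VC-HIT | VC [20, 24]
  [11] addr=0xc2 blk=24 s=0: VC-HIT | VC [20, 12]
  [12] addr=0x99 blk=19 s=3: L1-HIT | VC [20, 12]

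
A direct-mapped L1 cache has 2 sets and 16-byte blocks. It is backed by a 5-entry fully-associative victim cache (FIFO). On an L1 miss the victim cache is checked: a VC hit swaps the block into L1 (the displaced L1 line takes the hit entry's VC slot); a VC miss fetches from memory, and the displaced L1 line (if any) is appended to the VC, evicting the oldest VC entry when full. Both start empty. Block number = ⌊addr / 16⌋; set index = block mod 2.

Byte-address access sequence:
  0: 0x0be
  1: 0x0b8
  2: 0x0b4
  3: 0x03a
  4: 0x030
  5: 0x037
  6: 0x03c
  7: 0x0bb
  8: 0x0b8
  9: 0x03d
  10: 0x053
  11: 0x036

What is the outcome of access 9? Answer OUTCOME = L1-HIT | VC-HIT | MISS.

OUTCOME = VC-HIT

#0 0xbe→b11/s1 MISS; vc=[]
#1 0xb8→b11/s1 L1-HIT; vc=[]
#2 0xb4→b11/s1 L1-HIT; vc=[]
#3 0x3a→b3/s1 MISS; vc=[11]
#4 0x30→b3/s1 L1-HIT; vc=[11]
#5 0x37→b3/s1 L1-HIT; vc=[11]
#6 0x3c→b3/s1 L1-HIT; vc=[11]
#7 0xbb→b11/s1 VC-HIT; vc=[3]
#8 0xb8→b11/s1 L1-HIT; vc=[3]
#9 0x3d→b3/s1 VC-HIT; vc=[11]
#10 0x53→b5/s1 MISS; vc=[11,3]
#11 0x36→b3/s1 VC-HIT; vc=[11,5]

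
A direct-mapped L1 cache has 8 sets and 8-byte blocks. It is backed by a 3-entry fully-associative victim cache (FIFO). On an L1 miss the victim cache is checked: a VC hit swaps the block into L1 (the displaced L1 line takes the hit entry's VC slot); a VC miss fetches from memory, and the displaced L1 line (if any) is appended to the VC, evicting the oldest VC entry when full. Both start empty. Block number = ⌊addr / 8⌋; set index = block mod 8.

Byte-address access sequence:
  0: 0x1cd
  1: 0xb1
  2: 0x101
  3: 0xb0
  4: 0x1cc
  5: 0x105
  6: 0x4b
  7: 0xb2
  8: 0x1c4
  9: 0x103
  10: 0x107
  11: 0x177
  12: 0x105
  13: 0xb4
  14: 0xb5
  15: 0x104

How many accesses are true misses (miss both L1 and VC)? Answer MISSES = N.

  [0] addr=0x1cd blk=57 s=1: MISS | VC []
  [1] addr=0xb1 blk=22 s=6: MISS | VC []
  [2] addr=0x101 blk=32 s=0: MISS | VC []
  [3] addr=0xb0 blk=22 s=6: L1-HIT | VC []
  [4] addr=0x1cc blk=57 s=1: L1-HIT | VC []
  [5] addr=0x105 blk=32 s=0: L1-HIT | VC []
  [6] addr=0x4b blk=9 s=1: MISS | VC [57]
  [7] addr=0xb2 blk=22 s=6: L1-HIT | VC [57]
  [8] addr=0x1c4 blk=56 s=0: MISS | VC [57, 32]
  [9] addr=0x103 blk=32 s=0: VC-HIT | VC [57, 56]
  [10] addr=0x107 blk=32 s=0: L1-HIT | VC [57, 56]
  [11] addr=0x177 blk=46 s=6: MISS | VC [57, 56, 22]
  [12] addr=0x105 blk=32 s=0: L1-HIT | VC [57, 56, 22]
  [13] addr=0xb4 blk=22 s=6: VC-HIT | VC [57, 56, 46]
  [14] addr=0xb5 blk=22 s=6: L1-HIT | VC [57, 56, 46]
  [15] addr=0x104 blk=32 s=0: L1-HIT | VC [57, 56, 46]

MISSES = 6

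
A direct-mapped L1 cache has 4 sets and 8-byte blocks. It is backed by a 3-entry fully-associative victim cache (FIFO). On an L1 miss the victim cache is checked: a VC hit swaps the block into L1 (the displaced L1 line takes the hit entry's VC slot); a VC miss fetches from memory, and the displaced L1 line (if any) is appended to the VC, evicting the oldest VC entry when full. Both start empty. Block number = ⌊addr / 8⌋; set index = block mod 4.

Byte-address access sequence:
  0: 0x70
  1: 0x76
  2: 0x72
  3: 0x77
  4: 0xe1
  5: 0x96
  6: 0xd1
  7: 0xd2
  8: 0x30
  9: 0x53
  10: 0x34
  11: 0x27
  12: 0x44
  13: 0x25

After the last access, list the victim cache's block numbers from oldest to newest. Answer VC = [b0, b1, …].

VC = [10, 28, 8]

0: 0x70 (blk 14, set 2) → MISS  vc=[]
1: 0x76 (blk 14, set 2) → L1-HIT  vc=[]
2: 0x72 (blk 14, set 2) → L1-HIT  vc=[]
3: 0x77 (blk 14, set 2) → L1-HIT  vc=[]
4: 0xe1 (blk 28, set 0) → MISS  vc=[]
5: 0x96 (blk 18, set 2) → MISS  vc=[14]
6: 0xd1 (blk 26, set 2) → MISS  vc=[14, 18]
7: 0xd2 (blk 26, set 2) → L1-HIT  vc=[14, 18]
8: 0x30 (blk 6, set 2) → MISS  vc=[14, 18, 26]
9: 0x53 (blk 10, set 2) → MISS  vc=[18, 26, 6]
10: 0x34 (blk 6, set 2) → VC-HIT  vc=[18, 26, 10]
11: 0x27 (blk 4, set 0) → MISS  vc=[26, 10, 28]
12: 0x44 (blk 8, set 0) → MISS  vc=[10, 28, 4]
13: 0x25 (blk 4, set 0) → VC-HIT  vc=[10, 28, 8]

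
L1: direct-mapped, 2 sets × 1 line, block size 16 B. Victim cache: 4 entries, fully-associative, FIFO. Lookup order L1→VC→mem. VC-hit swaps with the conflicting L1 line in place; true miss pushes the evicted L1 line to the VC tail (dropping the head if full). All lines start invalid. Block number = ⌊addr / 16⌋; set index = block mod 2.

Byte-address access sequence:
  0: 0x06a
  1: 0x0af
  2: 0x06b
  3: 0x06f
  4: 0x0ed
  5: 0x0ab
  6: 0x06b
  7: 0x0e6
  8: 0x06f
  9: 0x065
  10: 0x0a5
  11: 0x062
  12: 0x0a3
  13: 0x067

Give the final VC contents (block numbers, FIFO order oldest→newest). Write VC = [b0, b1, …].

0: 0x6a (blk 6, set 0) → MISS  vc=[]
1: 0xaf (blk 10, set 0) → MISS  vc=[6]
2: 0x6b (blk 6, set 0) → VC-HIT  vc=[10]
3: 0x6f (blk 6, set 0) → L1-HIT  vc=[10]
4: 0xed (blk 14, set 0) → MISS  vc=[10, 6]
5: 0xab (blk 10, set 0) → VC-HIT  vc=[14, 6]
6: 0x6b (blk 6, set 0) → VC-HIT  vc=[14, 10]
7: 0xe6 (blk 14, set 0) → VC-HIT  vc=[6, 10]
8: 0x6f (blk 6, set 0) → VC-HIT  vc=[14, 10]
9: 0x65 (blk 6, set 0) → L1-HIT  vc=[14, 10]
10: 0xa5 (blk 10, set 0) → VC-HIT  vc=[14, 6]
11: 0x62 (blk 6, set 0) → VC-HIT  vc=[14, 10]
12: 0xa3 (blk 10, set 0) → VC-HIT  vc=[14, 6]
13: 0x67 (blk 6, set 0) → VC-HIT  vc=[14, 10]

VC = [14, 10]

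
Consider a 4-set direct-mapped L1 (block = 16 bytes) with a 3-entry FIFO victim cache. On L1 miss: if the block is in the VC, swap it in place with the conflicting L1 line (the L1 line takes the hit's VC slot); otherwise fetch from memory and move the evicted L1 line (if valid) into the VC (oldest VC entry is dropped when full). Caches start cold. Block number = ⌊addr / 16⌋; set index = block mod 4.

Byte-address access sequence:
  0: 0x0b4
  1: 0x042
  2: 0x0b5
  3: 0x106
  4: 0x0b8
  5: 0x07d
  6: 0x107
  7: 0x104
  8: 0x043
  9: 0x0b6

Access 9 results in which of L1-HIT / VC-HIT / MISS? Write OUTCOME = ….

0: 0xb4 (blk 11, set 3) → MISS  vc=[]
1: 0x42 (blk 4, set 0) → MISS  vc=[]
2: 0xb5 (blk 11, set 3) → L1-HIT  vc=[]
3: 0x106 (blk 16, set 0) → MISS  vc=[4]
4: 0xb8 (blk 11, set 3) → L1-HIT  vc=[4]
5: 0x7d (blk 7, set 3) → MISS  vc=[4, 11]
6: 0x107 (blk 16, set 0) → L1-HIT  vc=[4, 11]
7: 0x104 (blk 16, set 0) → L1-HIT  vc=[4, 11]
8: 0x43 (blk 4, set 0) → VC-HIT  vc=[16, 11]
9: 0xb6 (blk 11, set 3) → VC-HIT  vc=[16, 7]

OUTCOME = VC-HIT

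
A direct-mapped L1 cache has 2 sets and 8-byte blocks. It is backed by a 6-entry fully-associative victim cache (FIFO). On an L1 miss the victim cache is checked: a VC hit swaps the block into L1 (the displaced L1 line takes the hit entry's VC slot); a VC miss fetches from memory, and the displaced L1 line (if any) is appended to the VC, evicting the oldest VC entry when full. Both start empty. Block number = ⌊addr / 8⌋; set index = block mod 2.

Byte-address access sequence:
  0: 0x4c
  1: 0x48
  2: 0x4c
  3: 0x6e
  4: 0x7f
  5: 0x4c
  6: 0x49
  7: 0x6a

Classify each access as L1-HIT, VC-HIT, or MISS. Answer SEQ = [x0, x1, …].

#0 0x4c→b9/s1 MISS; vc=[]
#1 0x48→b9/s1 L1-HIT; vc=[]
#2 0x4c→b9/s1 L1-HIT; vc=[]
#3 0x6e→b13/s1 MISS; vc=[9]
#4 0x7f→b15/s1 MISS; vc=[9,13]
#5 0x4c→b9/s1 VC-HIT; vc=[15,13]
#6 0x49→b9/s1 L1-HIT; vc=[15,13]
#7 0x6a→b13/s1 VC-HIT; vc=[15,9]

SEQ = [MISS, L1-HIT, L1-HIT, MISS, MISS, VC-HIT, L1-HIT, VC-HIT]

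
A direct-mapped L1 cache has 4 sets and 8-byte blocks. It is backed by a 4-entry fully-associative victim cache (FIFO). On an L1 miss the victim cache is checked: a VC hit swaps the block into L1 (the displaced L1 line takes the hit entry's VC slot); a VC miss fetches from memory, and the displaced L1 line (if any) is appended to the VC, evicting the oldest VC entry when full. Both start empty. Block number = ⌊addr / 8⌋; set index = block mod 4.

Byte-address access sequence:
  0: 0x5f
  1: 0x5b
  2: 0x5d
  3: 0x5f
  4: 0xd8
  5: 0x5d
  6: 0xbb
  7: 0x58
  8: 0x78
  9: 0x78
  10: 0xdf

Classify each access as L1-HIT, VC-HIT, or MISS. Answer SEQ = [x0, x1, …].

SEQ = [MISS, L1-HIT, L1-HIT, L1-HIT, MISS, VC-HIT, MISS, VC-HIT, MISS, L1-HIT, VC-HIT]

#0 0x5f→b11/s3 MISS; vc=[]
#1 0x5b→b11/s3 L1-HIT; vc=[]
#2 0x5d→b11/s3 L1-HIT; vc=[]
#3 0x5f→b11/s3 L1-HIT; vc=[]
#4 0xd8→b27/s3 MISS; vc=[11]
#5 0x5d→b11/s3 VC-HIT; vc=[27]
#6 0xbb→b23/s3 MISS; vc=[27,11]
#7 0x58→b11/s3 VC-HIT; vc=[27,23]
#8 0x78→b15/s3 MISS; vc=[27,23,11]
#9 0x78→b15/s3 L1-HIT; vc=[27,23,11]
#10 0xdf→b27/s3 VC-HIT; vc=[15,23,11]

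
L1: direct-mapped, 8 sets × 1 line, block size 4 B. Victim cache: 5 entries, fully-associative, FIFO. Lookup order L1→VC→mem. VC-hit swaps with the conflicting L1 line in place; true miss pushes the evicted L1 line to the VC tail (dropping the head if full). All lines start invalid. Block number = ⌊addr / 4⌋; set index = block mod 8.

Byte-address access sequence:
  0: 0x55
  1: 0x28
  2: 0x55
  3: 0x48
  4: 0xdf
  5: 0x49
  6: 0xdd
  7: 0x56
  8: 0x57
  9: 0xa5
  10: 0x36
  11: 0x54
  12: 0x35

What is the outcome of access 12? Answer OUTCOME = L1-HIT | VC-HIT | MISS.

OUTCOME = VC-HIT

0: 0x55 (blk 21, set 5) → MISS  vc=[]
1: 0x28 (blk 10, set 2) → MISS  vc=[]
2: 0x55 (blk 21, set 5) → L1-HIT  vc=[]
3: 0x48 (blk 18, set 2) → MISS  vc=[10]
4: 0xdf (blk 55, set 7) → MISS  vc=[10]
5: 0x49 (blk 18, set 2) → L1-HIT  vc=[10]
6: 0xdd (blk 55, set 7) → L1-HIT  vc=[10]
7: 0x56 (blk 21, set 5) → L1-HIT  vc=[10]
8: 0x57 (blk 21, set 5) → L1-HIT  vc=[10]
9: 0xa5 (blk 41, set 1) → MISS  vc=[10]
10: 0x36 (blk 13, set 5) → MISS  vc=[10, 21]
11: 0x54 (blk 21, set 5) → VC-HIT  vc=[10, 13]
12: 0x35 (blk 13, set 5) → VC-HIT  vc=[10, 21]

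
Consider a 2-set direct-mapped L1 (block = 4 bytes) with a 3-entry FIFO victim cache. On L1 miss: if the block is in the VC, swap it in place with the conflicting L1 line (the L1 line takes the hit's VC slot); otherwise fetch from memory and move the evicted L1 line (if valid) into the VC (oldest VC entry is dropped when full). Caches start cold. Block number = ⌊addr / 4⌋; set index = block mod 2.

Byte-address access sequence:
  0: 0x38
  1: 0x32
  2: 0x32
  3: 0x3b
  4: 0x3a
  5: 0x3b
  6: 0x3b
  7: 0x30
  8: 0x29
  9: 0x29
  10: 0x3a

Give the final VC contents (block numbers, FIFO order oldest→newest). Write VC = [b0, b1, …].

#0 0x38→b14/s0 MISS; vc=[]
#1 0x32→b12/s0 MISS; vc=[14]
#2 0x32→b12/s0 L1-HIT; vc=[14]
#3 0x3b→b14/s0 VC-HIT; vc=[12]
#4 0x3a→b14/s0 L1-HIT; vc=[12]
#5 0x3b→b14/s0 L1-HIT; vc=[12]
#6 0x3b→b14/s0 L1-HIT; vc=[12]
#7 0x30→b12/s0 VC-HIT; vc=[14]
#8 0x29→b10/s0 MISS; vc=[14,12]
#9 0x29→b10/s0 L1-HIT; vc=[14,12]
#10 0x3a→b14/s0 VC-HIT; vc=[10,12]

VC = [10, 12]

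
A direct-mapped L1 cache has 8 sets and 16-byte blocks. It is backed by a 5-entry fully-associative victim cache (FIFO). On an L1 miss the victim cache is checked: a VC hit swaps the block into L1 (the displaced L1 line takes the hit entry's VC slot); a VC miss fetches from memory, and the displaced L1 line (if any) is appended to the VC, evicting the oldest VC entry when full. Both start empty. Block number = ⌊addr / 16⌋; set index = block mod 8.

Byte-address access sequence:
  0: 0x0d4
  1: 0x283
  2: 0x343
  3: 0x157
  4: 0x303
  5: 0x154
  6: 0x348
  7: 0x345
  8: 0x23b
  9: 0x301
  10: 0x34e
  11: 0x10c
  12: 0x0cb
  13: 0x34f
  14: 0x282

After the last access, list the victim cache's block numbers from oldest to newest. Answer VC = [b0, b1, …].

VC = [13, 16, 48, 12]

0: 0xd4 (blk 13, set 5) → MISS  vc=[]
1: 0x283 (blk 40, set 0) → MISS  vc=[]
2: 0x343 (blk 52, set 4) → MISS  vc=[]
3: 0x157 (blk 21, set 5) → MISS  vc=[13]
4: 0x303 (blk 48, set 0) → MISS  vc=[13, 40]
5: 0x154 (blk 21, set 5) → L1-HIT  vc=[13, 40]
6: 0x348 (blk 52, set 4) → L1-HIT  vc=[13, 40]
7: 0x345 (blk 52, set 4) → L1-HIT  vc=[13, 40]
8: 0x23b (blk 35, set 3) → MISS  vc=[13, 40]
9: 0x301 (blk 48, set 0) → L1-HIT  vc=[13, 40]
10: 0x34e (blk 52, set 4) → L1-HIT  vc=[13, 40]
11: 0x10c (blk 16, set 0) → MISS  vc=[13, 40, 48]
12: 0xcb (blk 12, set 4) → MISS  vc=[13, 40, 48, 52]
13: 0x34f (blk 52, set 4) → VC-HIT  vc=[13, 40, 48, 12]
14: 0x282 (blk 40, set 0) → VC-HIT  vc=[13, 16, 48, 12]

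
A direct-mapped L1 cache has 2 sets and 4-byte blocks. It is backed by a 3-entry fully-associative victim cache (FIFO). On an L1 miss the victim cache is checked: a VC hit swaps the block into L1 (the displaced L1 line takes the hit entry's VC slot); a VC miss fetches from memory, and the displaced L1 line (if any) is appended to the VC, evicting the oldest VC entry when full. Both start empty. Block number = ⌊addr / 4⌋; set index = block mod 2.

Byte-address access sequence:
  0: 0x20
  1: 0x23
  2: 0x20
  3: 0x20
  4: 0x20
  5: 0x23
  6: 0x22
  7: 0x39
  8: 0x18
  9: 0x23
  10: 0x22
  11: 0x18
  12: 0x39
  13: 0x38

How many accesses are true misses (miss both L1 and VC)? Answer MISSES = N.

MISSES = 3

#0 0x20→b8/s0 MISS; vc=[]
#1 0x23→b8/s0 L1-HIT; vc=[]
#2 0x20→b8/s0 L1-HIT; vc=[]
#3 0x20→b8/s0 L1-HIT; vc=[]
#4 0x20→b8/s0 L1-HIT; vc=[]
#5 0x23→b8/s0 L1-HIT; vc=[]
#6 0x22→b8/s0 L1-HIT; vc=[]
#7 0x39→b14/s0 MISS; vc=[8]
#8 0x18→b6/s0 MISS; vc=[8,14]
#9 0x23→b8/s0 VC-HIT; vc=[6,14]
#10 0x22→b8/s0 L1-HIT; vc=[6,14]
#11 0x18→b6/s0 VC-HIT; vc=[8,14]
#12 0x39→b14/s0 VC-HIT; vc=[8,6]
#13 0x38→b14/s0 L1-HIT; vc=[8,6]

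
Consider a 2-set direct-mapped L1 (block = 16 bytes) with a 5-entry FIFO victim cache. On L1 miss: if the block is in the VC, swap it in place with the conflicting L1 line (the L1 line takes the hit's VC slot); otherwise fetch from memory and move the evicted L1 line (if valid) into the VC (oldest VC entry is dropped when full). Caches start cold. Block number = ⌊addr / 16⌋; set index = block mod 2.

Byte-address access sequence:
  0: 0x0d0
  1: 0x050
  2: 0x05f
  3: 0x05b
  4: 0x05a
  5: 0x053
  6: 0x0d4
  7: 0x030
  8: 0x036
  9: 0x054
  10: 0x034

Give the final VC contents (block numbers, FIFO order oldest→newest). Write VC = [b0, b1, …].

0: 0xd0 (blk 13, set 1) → MISS  vc=[]
1: 0x50 (blk 5, set 1) → MISS  vc=[13]
2: 0x5f (blk 5, set 1) → L1-HIT  vc=[13]
3: 0x5b (blk 5, set 1) → L1-HIT  vc=[13]
4: 0x5a (blk 5, set 1) → L1-HIT  vc=[13]
5: 0x53 (blk 5, set 1) → L1-HIT  vc=[13]
6: 0xd4 (blk 13, set 1) → VC-HIT  vc=[5]
7: 0x30 (blk 3, set 1) → MISS  vc=[5, 13]
8: 0x36 (blk 3, set 1) → L1-HIT  vc=[5, 13]
9: 0x54 (blk 5, set 1) → VC-HIT  vc=[3, 13]
10: 0x34 (blk 3, set 1) → VC-HIT  vc=[5, 13]

VC = [5, 13]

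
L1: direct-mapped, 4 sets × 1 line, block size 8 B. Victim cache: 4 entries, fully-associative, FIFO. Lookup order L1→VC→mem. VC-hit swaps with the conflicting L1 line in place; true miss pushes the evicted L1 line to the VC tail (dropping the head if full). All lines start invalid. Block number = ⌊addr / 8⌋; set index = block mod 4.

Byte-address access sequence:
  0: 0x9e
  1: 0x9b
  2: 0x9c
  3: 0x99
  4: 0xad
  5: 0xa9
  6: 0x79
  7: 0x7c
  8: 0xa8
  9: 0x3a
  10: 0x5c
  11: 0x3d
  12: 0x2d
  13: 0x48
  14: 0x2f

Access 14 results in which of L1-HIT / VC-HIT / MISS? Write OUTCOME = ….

  [0] addr=0x9e blk=19 s=3: MISS | VC []
  [1] addr=0x9b blk=19 s=3: L1-HIT | VC []
  [2] addr=0x9c blk=19 s=3: L1-HIT | VC []
  [3] addr=0x99 blk=19 s=3: L1-HIT | VC []
  [4] addr=0xad blk=21 s=1: MISS | VC []
  [5] addr=0xa9 blk=21 s=1: L1-HIT | VC []
  [6] addr=0x79 blk=15 s=3: MISS | VC [19]
  [7] addr=0x7c blk=15 s=3: L1-HIT | VC [19]
  [8] addr=0xa8 blk=21 s=1: L1-HIT | VC [19]
  [9] addr=0x3a blk=7 s=3: MISS | VC [19, 15]
  [10] addr=0x5c blk=11 s=3: MISS | VC [19, 15, 7]
  [11] addr=0x3d blk=7 s=3: VC-HIT | VC [19, 15, 11]
  [12] addr=0x2d blk=5 s=1: MISS | VC [19, 15, 11, 21]
  [13] addr=0x48 blk=9 s=1: MISS | VC [15, 11, 21, 5]
  [14] addr=0x2f blk=5 s=1: VC-HIT | VC [15, 11, 21, 9]

OUTCOME = VC-HIT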